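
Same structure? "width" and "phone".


Pattern of "width": [0, 1, 2, 3, 4]
Pattern of "phone": [0, 1, 2, 3, 4]
Patterns match
Same pattern = Yes


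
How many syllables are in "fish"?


Word: "fish"
Syllable breakdown: fish
Counting: 1 part
= 1 syllable


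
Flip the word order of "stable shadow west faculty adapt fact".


Original: "stable shadow west faculty adapt fact"
Words (1..n): stable | shadow | west | faculty | adapt | fact
Reversed (n..1): fact | adapt | faculty | west | shadow | stable
Result = "fact adapt faculty west shadow stable"


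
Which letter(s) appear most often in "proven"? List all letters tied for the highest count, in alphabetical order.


Word: "proven"
Letter counts:
  'e': 1
  'n': 1
  'o': 1
  'p': 1
  'r': 1
  'v': 1
Maximum count = 1
Most frequent = 'e', 'n', 'o', 'p', 'r', 'v' (1 time each)


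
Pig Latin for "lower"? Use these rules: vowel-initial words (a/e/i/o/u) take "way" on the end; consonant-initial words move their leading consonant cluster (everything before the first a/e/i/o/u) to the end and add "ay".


Word: "lower"
Starts with consonant(s) → move to end, add 'ay'
Consonant cluster: "l"
Pig Latin = "owerlay"


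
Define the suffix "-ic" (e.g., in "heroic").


Suffix: -ic
Example: heroic = hero + -ic
Meaning = relating to


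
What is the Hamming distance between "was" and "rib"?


Comparing character by character (same length = 3):
  Pos 0: 'w' vs 'r' !=
  Pos 1: 'a' vs 'i' !=
  Pos 2: 's' vs 'b' !=
Hamming distance = 3


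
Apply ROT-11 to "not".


Word: "not"
Shift: 11
Each letter → (letter + shift) mod 26:
  'n' (13) + 11 = 24 → 'y'
  'o' (14) + 11 = 25 → 'z'
  't' (19) + 11 = 4 → 'e'
Result = "yze"


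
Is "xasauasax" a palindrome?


Word: "xasauasax"
Reversed: "xasauasax"
Forward == Backward? xasauasax == xasauasax
Palindrome = Yes


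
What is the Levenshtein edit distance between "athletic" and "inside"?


Word 1: "athletic" (length 8)
Word 2: "inside" (length 6)
One optimal edit sequence (insert/delete/substitute each cost 1):
  1. delete 'a'  (+1)
  2. delete 't'  (+1)
  3. substitute 'h' -> 'i'  (+1)
  4. substitute 'l' -> 'n'  (+1)
  5. substitute 'e' -> 's'  (+1)
  6. substitute 't' -> 'i'  (+1)
  7. substitute 'i' -> 'd'  (+1)
  8. substitute 'c' -> 'e'  (+1)
Total edit operations: 8
Edit distance = 8


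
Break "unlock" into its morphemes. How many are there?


Word: "unlock"
Morphemes: un- + lock
Each morpheme carries meaning
= 2 morphemes


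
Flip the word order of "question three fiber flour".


Original: "question three fiber flour"
Words (1..n): question | three | fiber | flour
Reversed (n..1): flour | fiber | three | question
Result = "flour fiber three question"


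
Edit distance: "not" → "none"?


Word 1: "not" (length 3)
Word 2: "none" (length 4)
One optimal edit sequence (insert/delete/substitute each cost 1):
  1. keep 'n'
  2. keep 'o'
  3. insert 'n'  (+1)
  4. substitute 't' -> 'e'  (+1)
Total edit operations: 2
Edit distance = 2


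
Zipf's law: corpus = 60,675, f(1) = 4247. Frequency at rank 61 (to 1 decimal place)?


Zipf's law: f(r) = f(1) / r
f(1) = 4247
f(61) = 4247 / 61
= 69.6 occurrences


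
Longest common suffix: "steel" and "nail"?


Word 1: "steel"
Word 2: "nail"
Comparing from end:
  Pos -1: 'l' == 'l'
  Pos -2: 'e' != 'i' (stop)
LCS = "l" (length 1)


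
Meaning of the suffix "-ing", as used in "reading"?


Suffix: -ing
Example: reading (read + -ing)
Meaning = present participle


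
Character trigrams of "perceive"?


Word: "perceive" (length 8)
Number of trigrams = 8 - 3 + 1 = 6
  Position 0: "per"
  Position 1: "erc"
  Position 2: "rce"
  Position 3: "cei"
  Position 4: "eiv"
  Position 5: "ive"
Trigrams = "per", "erc", "rce", "cei", "eiv", "ive"


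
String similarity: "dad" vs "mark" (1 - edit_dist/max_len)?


Word 1: "dad" (length 3)
Word 2: "mark" (length 4)
One optimal edit sequence:
  1. substitute 'd' -> 'm'  (+1)
  2. keep 'a'
  3. insert 'r'  (+1)
  4. substitute 'd' -> 'k'  (+1)
Edit distance = 3
Max length = max(3, 4) = 4
Similarity = 1 - 3/4
= 0.2500


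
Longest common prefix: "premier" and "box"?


Word 1: "premier"
Word 2: "box"
Comparing from start:
  Pos 0: 'p' != 'b' (stop)
LCP = "" (length 0)


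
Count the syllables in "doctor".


Word: "doctor"
Syllable breakdown: doc / tor
Counting: 2 parts
= 2 syllables


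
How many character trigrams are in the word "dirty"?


Word: "dirty" (length 5)
Number of 3-grams = length - 3 + 1 = 5 - 3 + 1
= 3


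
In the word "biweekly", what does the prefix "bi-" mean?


Prefix: bi-
Example: biweekly = bi- + weekly
Meaning = two


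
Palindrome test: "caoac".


Word: "caoac"
Reversed: "caoac"
Forward == Backward? caoac == caoac
Palindrome = Yes


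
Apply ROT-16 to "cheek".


Word: "cheek"
Shift: 16
Each letter → (letter + shift) mod 26:
  'c' (2) + 16 = 18 → 's'
  'h' (7) + 16 = 23 → 'x'
  'e' (4) + 16 = 20 → 'u'
  'e' (4) + 16 = 20 → 'u'
  'k' (10) + 16 = 0 → 'a'
Result = "sxuua"


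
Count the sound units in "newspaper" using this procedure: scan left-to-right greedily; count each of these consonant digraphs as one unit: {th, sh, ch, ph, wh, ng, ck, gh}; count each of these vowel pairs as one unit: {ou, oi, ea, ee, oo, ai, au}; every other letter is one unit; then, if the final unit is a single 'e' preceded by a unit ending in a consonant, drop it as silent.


Word: "newspaper" (9 letters)
Left-to-right scan:
  (1) 'n' (letter)
  (2) 'e' (letter)
  (3) 'w' (letter)
  (4) 's' (letter)
  (5) 'p' (letter)
  (6) 'a' (letter)
  (7) 'p' (letter)
  (8) 'e' (letter)
  (9) 'r' (letter)
Units from scan: 9
Sound units = 9 units


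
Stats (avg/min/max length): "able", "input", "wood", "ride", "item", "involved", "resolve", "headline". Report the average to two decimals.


Lengths: "able"=4, "input"=5, "wood"=4, "ride"=4, "item"=4, "involved"=8, "resolve"=7, "headline"=8
Sum = 44, Count = 8
Average = 44/8 = 5.50
= avg=5.50, min=4, max=8


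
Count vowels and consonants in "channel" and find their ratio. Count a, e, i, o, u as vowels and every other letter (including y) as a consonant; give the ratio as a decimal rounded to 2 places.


Word: "channel"
Vowels (a,e,i,o,u): 2
Consonants: 5
Ratio = 2/5
= 0.40


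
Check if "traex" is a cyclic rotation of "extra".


Word: "extra", Candidate: "traex"
Method: check if candidate is substring of word+word
"extraextra" contains "traex"? Yes
Is rotation = Yes


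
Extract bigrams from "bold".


Word: "bold" (length 4)
Number of bigrams = 4 - 2 + 1 = 3
  Position 0: "bo"
  Position 1: "ol"
  Position 2: "ld"
Bigrams = "bo", "ol", "ld"


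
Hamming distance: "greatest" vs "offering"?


Comparing character by character (same length = 8):
  Pos 0: 'g' vs 'o' !=
  Pos 1: 'r' vs 'f' !=
  Pos 2: 'e' vs 'f' !=
  Pos 3: 'a' vs 'e' !=
  Pos 4: 't' vs 'r' !=
  Pos 5: 'e' vs 'i' !=
  Pos 6: 's' vs 'n' !=
  Pos 7: 't' vs 'g' !=
Hamming distance = 8


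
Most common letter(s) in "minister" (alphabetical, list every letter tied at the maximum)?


Word: "minister"
Letter counts:
  'e': 1
  'i': 2
  'm': 1
  'n': 1
  'r': 1
  's': 1
  't': 1
Maximum count = 2
Most frequent = 'i' (2 times each)


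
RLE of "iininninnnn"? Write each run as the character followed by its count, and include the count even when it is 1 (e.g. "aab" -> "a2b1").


String: "iininninnnn"
Scanning for consecutive runs:
  'i' x 2
  'n' x 1
  'i' x 1
  'n' x 2
  'i' x 1
  'n' x 4
RLE = "i2n1i1n2i1n4"


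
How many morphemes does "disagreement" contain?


Word: "disagreement"
Morphemes: dis- | agree | -ment
Each morpheme carries meaning
= 3 morphemes


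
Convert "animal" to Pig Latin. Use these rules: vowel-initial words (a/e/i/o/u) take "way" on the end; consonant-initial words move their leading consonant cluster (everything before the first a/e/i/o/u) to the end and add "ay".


Word: "animal"
Starts with vowel → add 'way'
Pig Latin = "animalway"


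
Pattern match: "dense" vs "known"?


Pattern of "dense": [0, 1, 2, 3, 1]
Pattern of "known": [0, 1, 2, 3, 1]
Patterns match
Same pattern = Yes


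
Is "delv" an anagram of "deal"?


Word 1: "deal" → sorted: adel
Word 2: "delv" → sorted: delv
Same letters? adel != delv
Anagram = No


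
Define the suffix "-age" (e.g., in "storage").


Suffix: -age
Example: storage = store + -age, with a spelling change
Meaning = result / collection


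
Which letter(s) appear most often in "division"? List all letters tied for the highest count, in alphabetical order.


Word: "division"
Letter counts:
  'd': 1
  'i': 3
  'n': 1
  'o': 1
  's': 1
  'v': 1
Maximum count = 3
Most frequent = 'i' (3 times each)


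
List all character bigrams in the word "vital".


Word: "vital" (length 5)
Number of bigrams = 5 - 2 + 1 = 4
  Position 0: "vi"
  Position 1: "it"
  Position 2: "ta"
  Position 3: "al"
Bigrams = "vi", "it", "ta", "al"


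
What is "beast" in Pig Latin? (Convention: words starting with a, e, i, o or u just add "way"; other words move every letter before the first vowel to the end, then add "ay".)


Word: "beast"
Starts with consonant(s) → move to end, add 'ay'
Consonant cluster: "b"
Pig Latin = "eastbay"


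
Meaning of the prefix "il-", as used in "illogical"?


Prefix: il-
Example: illogical (il- + logical)
Meaning = not


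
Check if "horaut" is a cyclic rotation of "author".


Word: "author", Candidate: "horaut"
Method: check if candidate is substring of word+word
"authorauthor" contains "horaut"? Yes
Is rotation = Yes


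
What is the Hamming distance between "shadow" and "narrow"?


Comparing character by character (same length = 6):
  Pos 0: 's' vs 'n' !=
  Pos 1: 'h' vs 'a' !=
  Pos 2: 'a' vs 'r' !=
  Pos 3: 'd' vs 'r' !=
  Pos 4: 'o' vs 'o' =
  Pos 5: 'w' vs 'w' =
Hamming distance = 4


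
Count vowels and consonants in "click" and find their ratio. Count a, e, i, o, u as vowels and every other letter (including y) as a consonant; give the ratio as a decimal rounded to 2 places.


Word: "click"
Vowels (a,e,i,o,u): 1
Consonants: 4
Ratio = 1/4
= 0.25


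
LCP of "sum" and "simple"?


Word 1: "sum"
Word 2: "simple"
Comparing from start:
  Pos 0: 's' == 's'
  Pos 1: 'u' != 'i' (stop)
LCP = "s" (length 1)


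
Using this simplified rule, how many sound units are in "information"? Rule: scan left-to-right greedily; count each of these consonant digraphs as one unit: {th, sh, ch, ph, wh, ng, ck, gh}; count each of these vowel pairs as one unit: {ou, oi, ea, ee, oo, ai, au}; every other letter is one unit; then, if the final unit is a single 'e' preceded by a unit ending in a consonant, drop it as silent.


Word: "information" (11 letters)
Left-to-right scan:
  1. 'i' (letter)
  2. 'n' (letter)
  3. 'f' (letter)
  4. 'o' (letter)
  5. 'r' (letter)
  6. 'm' (letter)
  7. 'a' (letter)
  8. 't' (letter)
  9. 'i' (letter)
  10. 'o' (letter)
  11. 'n' (letter)
Units from scan: 11
Sound units = 11 units


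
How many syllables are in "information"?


Word: "information"
Syllable breakdown: in-for-ma-tion
Counting: 4 parts
= 4 syllables


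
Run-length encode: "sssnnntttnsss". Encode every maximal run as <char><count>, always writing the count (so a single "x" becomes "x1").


String: "sssnnntttnsss"
Scanning for consecutive runs:
  's' x 3
  'n' x 3
  't' x 3
  'n' x 1
  's' x 3
RLE = "s3n3t3n1s3"


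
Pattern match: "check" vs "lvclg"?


Pattern of "check": [0, 1, 2, 0, 3]
Pattern of "lvclg": [0, 1, 2, 0, 3]
Patterns match
Same pattern = Yes


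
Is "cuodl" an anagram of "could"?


Word 1: "could" → sorted: cdlou
Word 2: "cuodl" → sorted: cdlou
Same letters? cdlou == cdlou
Anagram = Yes


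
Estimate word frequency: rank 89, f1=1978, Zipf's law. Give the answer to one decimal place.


Zipf's law: f(r) = f(1) / r
f(1) = 1978
f(89) = 1978 / 89
= 22.2 occurrences


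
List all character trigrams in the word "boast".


Word: "boast" (length 5)
Number of trigrams = 5 - 3 + 1 = 3
  Position 0: "boa"
  Position 1: "oas"
  Position 2: "ast"
Trigrams = "boa", "oas", "ast"


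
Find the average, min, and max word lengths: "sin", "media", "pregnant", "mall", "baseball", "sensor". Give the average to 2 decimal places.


Lengths: "sin"=3, "media"=5, "pregnant"=8, "mall"=4, "baseball"=8, "sensor"=6
Sum = 34, Count = 6
Average = 34/6 = 5.67
= avg=5.67, min=3, max=8


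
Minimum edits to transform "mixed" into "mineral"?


Word 1: "mixed" (length 5)
Word 2: "mineral" (length 7)
One optimal edit sequence (insert/delete/substitute each cost 1):
  1. keep 'm'
  2. keep 'i'
  3. substitute 'x' -> 'n'  (+1)
  4. keep 'e'
  5. insert 'r'  (+1)
  6. insert 'a'  (+1)
  7. substitute 'd' -> 'l'  (+1)
Total edit operations: 4
Edit distance = 4


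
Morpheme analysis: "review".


Word: "review"
Morphemes: re- / view
Each morpheme carries meaning
= 2 morphemes


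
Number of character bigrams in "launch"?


Word: "launch" (length 6)
Number of 2-grams = length - 2 + 1 = 6 - 2 + 1
= 5


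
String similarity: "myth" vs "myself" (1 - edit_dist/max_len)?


Word 1: "myth" (length 4)
Word 2: "myself" (length 6)
One optimal edit sequence:
  1. keep 'm'
  2. keep 'y'
  3. insert 's'  (+1)
  4. insert 'e'  (+1)
  5. substitute 't' -> 'l'  (+1)
  6. substitute 'h' -> 'f'  (+1)
Edit distance = 4
Max length = max(4, 6) = 6
Similarity = 1 - 4/6
= 0.3333


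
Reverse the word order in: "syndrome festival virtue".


Original: "syndrome festival virtue"
Words (1..n): syndrome | festival | virtue
Reversed (n..1): virtue | festival | syndrome
Result = "virtue festival syndrome"


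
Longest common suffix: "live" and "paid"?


Word 1: "live"
Word 2: "paid"
Comparing from end:
  Pos -1: 'e' != 'd' (stop)
LCS = "" (length 0)


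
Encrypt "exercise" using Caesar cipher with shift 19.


Word: "exercise"
Shift: 19
Each letter → (letter + shift) mod 26:
  'e' (4) + 19 = 23 → 'x'
  'x' (23) + 19 = 16 → 'q'
  'e' (4) + 19 = 23 → 'x'
  'r' (17) + 19 = 10 → 'k'
  'c' (2) + 19 = 21 → 'v'
  'i' (8) + 19 = 1 → 'b'
  's' (18) + 19 = 11 → 'l'
  'e' (4) + 19 = 23 → 'x'
Result = "xqxkvblx"


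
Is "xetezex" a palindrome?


Word: "xetezex"
Reversed: "xezetex"
Forward == Backward? xetezex != xezetex
Palindrome = No


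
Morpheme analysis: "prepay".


Word: "prepay"
Morphemes: pre- / pay
Each morpheme carries meaning
= 2 morphemes


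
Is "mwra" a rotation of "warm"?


Word: "warm", Candidate: "mwra"
Method: check if candidate is substring of word+word
"warmwarm" contains "mwra"? No
Is rotation = No


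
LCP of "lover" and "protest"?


Word 1: "lover"
Word 2: "protest"
Comparing from start:
  Pos 0: 'l' != 'p' (stop)
LCP = "" (length 0)


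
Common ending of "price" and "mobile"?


Word 1: "price"
Word 2: "mobile"
Comparing from end:
  Pos -1: 'e' == 'e'
  Pos -2: 'c' != 'l' (stop)
LCS = "e" (length 1)


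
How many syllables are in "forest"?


Word: "forest"
Syllable breakdown: for · est
Counting: 2 parts
= 2 syllables


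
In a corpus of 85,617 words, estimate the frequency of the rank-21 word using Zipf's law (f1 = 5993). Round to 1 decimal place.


Zipf's law: f(r) = f(1) / r
f(1) = 5993
f(21) = 5993 / 21
= 285.4 occurrences


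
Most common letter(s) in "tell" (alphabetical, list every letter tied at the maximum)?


Word: "tell"
Letter counts:
  'e': 1
  'l': 2
  't': 1
Maximum count = 2
Most frequent = 'l' (2 times each)


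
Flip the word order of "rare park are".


Original: "rare park are"
Words (1..n): rare | park | are
Reversed (n..1): are | park | rare
Result = "are park rare"


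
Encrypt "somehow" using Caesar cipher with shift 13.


Word: "somehow"
Shift: 13
Each letter → (letter + shift) mod 26:
  's' (18) + 13 = 5 → 'f'
  'o' (14) + 13 = 1 → 'b'
  'm' (12) + 13 = 25 → 'z'
  'e' (4) + 13 = 17 → 'r'
  'h' (7) + 13 = 20 → 'u'
  'o' (14) + 13 = 1 → 'b'
  'w' (22) + 13 = 9 → 'j'
Result = "fbzrubj"


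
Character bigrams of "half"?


Word: "half" (length 4)
Number of bigrams = 4 - 2 + 1 = 3
  Position 0: "ha"
  Position 1: "al"
  Position 2: "lf"
Bigrams = "ha", "al", "lf"


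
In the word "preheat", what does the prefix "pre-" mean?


Prefix: pre-
As in: preheat -> pre- + heat
Meaning = before


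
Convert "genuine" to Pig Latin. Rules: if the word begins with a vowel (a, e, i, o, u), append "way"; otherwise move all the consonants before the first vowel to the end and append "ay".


Word: "genuine"
Starts with consonant(s) → move to end, add 'ay'
Consonant cluster: "g"
Pig Latin = "enuinegay"


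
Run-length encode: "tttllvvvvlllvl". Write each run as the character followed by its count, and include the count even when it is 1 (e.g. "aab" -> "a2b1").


String: "tttllvvvvlllvl"
Scanning for consecutive runs:
  't' x 3
  'l' x 2
  'v' x 4
  'l' x 3
  'v' x 1
  'l' x 1
RLE = "t3l2v4l3v1l1"


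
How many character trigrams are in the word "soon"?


Word: "soon" (length 4)
Number of 3-grams = length - 3 + 1 = 4 - 3 + 1
= 2


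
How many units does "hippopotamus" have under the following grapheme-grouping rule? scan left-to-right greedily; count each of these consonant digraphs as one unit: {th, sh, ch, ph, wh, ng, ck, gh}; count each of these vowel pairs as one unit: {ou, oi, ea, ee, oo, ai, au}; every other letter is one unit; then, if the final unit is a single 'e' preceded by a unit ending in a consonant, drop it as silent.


Word: "hippopotamus" (12 letters)
Left-to-right scan:
  [1] 'h' (letter)
  [2] 'i' (letter)
  [3] 'p' (letter)
  [4] 'p' (letter)
  [5] 'o' (letter)
  [6] 'p' (letter)
  [7] 'o' (letter)
  [8] 't' (letter)
  [9] 'a' (letter)
  [10] 'm' (letter)
  [11] 'u' (letter)
  [12] 's' (letter)
Units from scan: 12
Sound units = 12 units


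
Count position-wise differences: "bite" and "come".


Comparing character by character (same length = 4):
  Pos 0: 'b' vs 'c' !=
  Pos 1: 'i' vs 'o' !=
  Pos 2: 't' vs 'm' !=
  Pos 3: 'e' vs 'e' =
Hamming distance = 3


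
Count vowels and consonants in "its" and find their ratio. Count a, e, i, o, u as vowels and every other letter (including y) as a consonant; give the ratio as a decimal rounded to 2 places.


Word: "its"
Vowels (a,e,i,o,u): 1
Consonants: 2
Ratio = 1/2
= 0.50


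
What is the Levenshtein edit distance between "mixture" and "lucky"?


Word 1: "mixture" (length 7)
Word 2: "lucky" (length 5)
One optimal edit sequence (insert/delete/substitute each cost 1):
  1. delete 'm'  (+1)
  2. delete 'i'  (+1)
  3. substitute 'x' -> 'l'  (+1)
  4. substitute 't' -> 'u'  (+1)
  5. substitute 'u' -> 'c'  (+1)
  6. substitute 'r' -> 'k'  (+1)
  7. substitute 'e' -> 'y'  (+1)
Total edit operations: 7
Edit distance = 7


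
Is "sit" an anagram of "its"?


Word 1: "its" → sorted: ist
Word 2: "sit" → sorted: ist
Same letters? ist == ist
Anagram = Yes


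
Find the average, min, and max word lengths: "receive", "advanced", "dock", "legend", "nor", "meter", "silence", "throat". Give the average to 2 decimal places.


Lengths: "receive"=7, "advanced"=8, "dock"=4, "legend"=6, "nor"=3, "meter"=5, "silence"=7, "throat"=6
Sum = 46, Count = 8
Average = 46/8 = 5.75
= avg=5.75, min=3, max=8


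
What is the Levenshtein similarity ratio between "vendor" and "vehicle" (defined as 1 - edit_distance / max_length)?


Word 1: "vendor" (length 6)
Word 2: "vehicle" (length 7)
One optimal edit sequence:
  1. keep 'v'
  2. keep 'e'
  3. insert 'h'  (+1)
  4. substitute 'n' -> 'i'  (+1)
  5. substitute 'd' -> 'c'  (+1)
  6. substitute 'o' -> 'l'  (+1)
  7. substitute 'r' -> 'e'  (+1)
Edit distance = 5
Max length = max(6, 7) = 7
Similarity = 1 - 5/7
= 0.2857


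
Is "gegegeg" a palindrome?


Word: "gegegeg"
Reversed: "gegegeg"
Forward == Backward? gegegeg == gegegeg
Palindrome = Yes


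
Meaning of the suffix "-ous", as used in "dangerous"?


Suffix: -ous
As in: dangerous -> danger + -ous
Meaning = having quality of


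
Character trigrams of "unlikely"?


Word: "unlikely" (length 8)
Number of trigrams = 8 - 3 + 1 = 6
  Position 0: "unl"
  Position 1: "nli"
  Position 2: "lik"
  Position 3: "ike"
  Position 4: "kel"
  Position 5: "ely"
Trigrams = "unl", "nli", "lik", "ike", "kel", "ely"


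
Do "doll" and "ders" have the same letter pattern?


Pattern of "doll": [0, 1, 2, 2]
Pattern of "ders": [0, 1, 2, 3]
Patterns do not match
Same pattern = No


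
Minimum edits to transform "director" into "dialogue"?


Word 1: "director" (length 8)
Word 2: "dialogue" (length 8)
One optimal edit sequence (insert/delete/substitute each cost 1):
  1. keep 'd'
  2. keep 'i'
  3. substitute 'r' -> 'a'  (+1)
  4. substitute 'e' -> 'l'  (+1)
  5. substitute 'c' -> 'o'  (+1)
  6. substitute 't' -> 'g'  (+1)
  7. substitute 'o' -> 'u'  (+1)
  8. substitute 'r' -> 'e'  (+1)
Total edit operations: 6
Edit distance = 6


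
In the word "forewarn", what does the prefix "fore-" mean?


Prefix: fore-
As in: forewarn -> fore- + warn
Meaning = before


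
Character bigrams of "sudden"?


Word: "sudden" (length 6)
Number of bigrams = 6 - 2 + 1 = 5
  Position 0: "su"
  Position 1: "ud"
  Position 2: "dd"
  Position 3: "de"
  Position 4: "en"
Bigrams = "su", "ud", "dd", "de", "en"


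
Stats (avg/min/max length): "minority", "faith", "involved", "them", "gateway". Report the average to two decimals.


Lengths: "minority"=8, "faith"=5, "involved"=8, "them"=4, "gateway"=7
Sum = 32, Count = 5
Average = 32/5 = 6.40
= avg=6.40, min=4, max=8


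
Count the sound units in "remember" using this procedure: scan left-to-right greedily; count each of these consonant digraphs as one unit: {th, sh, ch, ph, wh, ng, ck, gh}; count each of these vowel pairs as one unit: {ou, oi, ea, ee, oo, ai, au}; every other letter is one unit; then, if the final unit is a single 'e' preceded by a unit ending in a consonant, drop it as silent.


Word: "remember" (8 letters)
Left-to-right scan:
  1. 'r' (letter)
  2. 'e' (letter)
  3. 'm' (letter)
  4. 'e' (letter)
  5. 'm' (letter)
  6. 'b' (letter)
  7. 'e' (letter)
  8. 'r' (letter)
Units from scan: 8
Sound units = 8 units


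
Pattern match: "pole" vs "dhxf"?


Pattern of "pole": [0, 1, 2, 3]
Pattern of "dhxf": [0, 1, 2, 3]
Patterns match
Same pattern = Yes


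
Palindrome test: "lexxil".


Word: "lexxil"
Reversed: "lixxel"
Forward == Backward? lexxil != lixxel
Palindrome = No


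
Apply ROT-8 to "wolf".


Word: "wolf"
Shift: 8
Each letter → (letter + shift) mod 26:
  'w' (22) + 8 = 4 → 'e'
  'o' (14) + 8 = 22 → 'w'
  'l' (11) + 8 = 19 → 't'
  'f' (5) + 8 = 13 → 'n'
Result = "ewtn"


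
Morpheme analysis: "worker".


Word: "worker"
Morphemes: work / -er
Each morpheme carries meaning
= 2 morphemes


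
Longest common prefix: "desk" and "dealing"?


Word 1: "desk"
Word 2: "dealing"
Comparing from start:
  Pos 0: 'd' == 'd'
  Pos 1: 'e' == 'e'
  Pos 2: 's' != 'a' (stop)
LCP = "de" (length 2)


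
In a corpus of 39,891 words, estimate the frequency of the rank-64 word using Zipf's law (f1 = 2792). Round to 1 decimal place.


Zipf's law: f(r) = f(1) / r
f(1) = 2792
f(64) = 2792 / 64
= 43.6 occurrences


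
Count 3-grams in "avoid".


Word: "avoid" (length 5)
Number of 3-grams = length - 3 + 1 = 5 - 3 + 1
= 3


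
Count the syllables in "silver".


Word: "silver"
Syllable breakdown: sil · ver
Counting: 2 parts
= 2 syllables


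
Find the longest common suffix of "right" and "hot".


Word 1: "right"
Word 2: "hot"
Comparing from end:
  Pos -1: 't' == 't'
  Pos -2: 'h' != 'o' (stop)
LCS = "t" (length 1)


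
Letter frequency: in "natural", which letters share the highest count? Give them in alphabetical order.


Word: "natural"
Letter counts:
  'a': 2
  'l': 1
  'n': 1
  'r': 1
  't': 1
  'u': 1
Maximum count = 2
Most frequent = 'a' (2 times each)


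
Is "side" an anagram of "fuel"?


Word 1: "fuel" → sorted: eflu
Word 2: "side" → sorted: deis
Same letters? eflu != deis
Anagram = No


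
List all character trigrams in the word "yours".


Word: "yours" (length 5)
Number of trigrams = 5 - 3 + 1 = 3
  Position 0: "you"
  Position 1: "our"
  Position 2: "urs"
Trigrams = "you", "our", "urs"


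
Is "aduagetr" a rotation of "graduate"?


Word: "graduate", Candidate: "aduagetr"
Method: check if candidate is substring of word+word
"graduategraduate" contains "aduagetr"? No
Is rotation = No


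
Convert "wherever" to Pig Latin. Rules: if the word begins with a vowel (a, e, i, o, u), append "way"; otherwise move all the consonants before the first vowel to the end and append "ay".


Word: "wherever"
Starts with consonant(s) → move to end, add 'ay'
Consonant cluster: "wh"
Pig Latin = "ereverwhay"


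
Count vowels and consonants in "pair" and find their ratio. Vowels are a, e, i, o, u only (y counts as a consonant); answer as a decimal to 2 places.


Word: "pair"
Vowels (a,e,i,o,u): 2
Consonants: 2
Ratio = 2/2
= 1.00


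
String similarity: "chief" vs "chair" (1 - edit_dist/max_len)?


Word 1: "chief" (length 5)
Word 2: "chair" (length 5)
One optimal edit sequence:
  1. keep 'c'
  2. keep 'h'
  3. substitute 'i' -> 'a'  (+1)
  4. substitute 'e' -> 'i'  (+1)
  5. substitute 'f' -> 'r'  (+1)
Edit distance = 3
Max length = max(5, 5) = 5
Similarity = 1 - 3/5
= 0.4000


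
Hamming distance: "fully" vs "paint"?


Comparing character by character (same length = 5):
  Pos 0: 'f' vs 'p' !=
  Pos 1: 'u' vs 'a' !=
  Pos 2: 'l' vs 'i' !=
  Pos 3: 'l' vs 'n' !=
  Pos 4: 'y' vs 't' !=
Hamming distance = 5


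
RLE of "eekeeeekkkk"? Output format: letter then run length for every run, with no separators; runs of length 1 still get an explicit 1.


String: "eekeeeekkkk"
Scanning for consecutive runs:
  'e' x 2
  'k' x 1
  'e' x 4
  'k' x 4
RLE = "e2k1e4k4"


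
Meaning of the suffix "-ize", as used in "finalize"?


Suffix: -ize
Example: finalize (final + -ize)
Meaning = to make


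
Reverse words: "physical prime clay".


Original: "physical prime clay"
Words (1..n): physical | prime | clay
Reversed (n..1): clay | prime | physical
Result = "clay prime physical"


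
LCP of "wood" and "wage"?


Word 1: "wood"
Word 2: "wage"
Comparing from start:
  Pos 0: 'w' == 'w'
  Pos 1: 'o' != 'a' (stop)
LCP = "w" (length 1)


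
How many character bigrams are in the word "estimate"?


Word: "estimate" (length 8)
Number of 2-grams = length - 2 + 1 = 8 - 2 + 1
= 7


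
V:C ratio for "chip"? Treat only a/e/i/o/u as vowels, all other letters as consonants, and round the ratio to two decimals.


Word: "chip"
Vowels (a,e,i,o,u): 1
Consonants: 3
Ratio = 1/3
= 0.33


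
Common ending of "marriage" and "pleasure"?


Word 1: "marriage"
Word 2: "pleasure"
Comparing from end:
  Pos -1: 'e' == 'e'
  Pos -2: 'g' != 'r' (stop)
LCS = "e" (length 1)


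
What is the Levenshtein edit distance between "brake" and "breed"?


Word 1: "brake" (length 5)
Word 2: "breed" (length 5)
One optimal edit sequence (insert/delete/substitute each cost 1):
  1. keep 'b'
  2. keep 'r'
  3. substitute 'a' -> 'e'  (+1)
  4. substitute 'k' -> 'e'  (+1)
  5. substitute 'e' -> 'd'  (+1)
Total edit operations: 3
Edit distance = 3


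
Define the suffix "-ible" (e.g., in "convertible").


Suffix: -ible
Example: convertible = convert + -ible
Meaning = capable of


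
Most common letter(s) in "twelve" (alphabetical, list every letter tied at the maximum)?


Word: "twelve"
Letter counts:
  'e': 2
  'l': 1
  't': 1
  'v': 1
  'w': 1
Maximum count = 2
Most frequent = 'e' (2 times each)


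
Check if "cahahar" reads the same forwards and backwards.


Word: "cahahar"
Reversed: "rahahac"
Forward == Backward? cahahar != rahahac
Palindrome = No


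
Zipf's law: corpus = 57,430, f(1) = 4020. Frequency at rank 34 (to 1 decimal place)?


Zipf's law: f(r) = f(1) / r
f(1) = 4020
f(34) = 4020 / 34
= 118.2 occurrences


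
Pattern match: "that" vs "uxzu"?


Pattern of "that": [0, 1, 2, 0]
Pattern of "uxzu": [0, 1, 2, 0]
Patterns match
Same pattern = Yes


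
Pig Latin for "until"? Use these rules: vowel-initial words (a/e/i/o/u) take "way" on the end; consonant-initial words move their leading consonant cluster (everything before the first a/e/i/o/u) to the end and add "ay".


Word: "until"
Starts with vowel → add 'way'
Pig Latin = "untilway"


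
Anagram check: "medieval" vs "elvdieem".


Word 1: "medieval" → sorted: adeeilmv
Word 2: "elvdieem" → sorted: deeeilmv
Same letters? adeeilmv != deeeilmv
Anagram = No


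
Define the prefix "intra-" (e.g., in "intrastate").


Prefix: intra-
Example: intrastate = intra- + state
Meaning = within


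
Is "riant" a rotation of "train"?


Word: "train", Candidate: "riant"
Method: check if candidate is substring of word+word
"traintrain" contains "riant"? No
Is rotation = No


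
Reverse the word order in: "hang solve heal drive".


Original: "hang solve heal drive"
Words (1..n): hang | solve | heal | drive
Reversed (n..1): drive | heal | solve | hang
Result = "drive heal solve hang"


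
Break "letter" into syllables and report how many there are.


Word: "letter"
Syllable breakdown: let | ter
Counting: 2 parts
= 2 syllables


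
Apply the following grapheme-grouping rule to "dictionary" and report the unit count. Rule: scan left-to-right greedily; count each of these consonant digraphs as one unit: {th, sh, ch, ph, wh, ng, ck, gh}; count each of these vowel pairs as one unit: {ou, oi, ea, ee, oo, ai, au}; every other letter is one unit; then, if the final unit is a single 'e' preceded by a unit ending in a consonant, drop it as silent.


Word: "dictionary" (10 letters)
Left-to-right scan:
  1. 'd' (letter)
  2. 'i' (letter)
  3. 'c' (letter)
  4. 't' (letter)
  5. 'i' (letter)
  6. 'o' (letter)
  7. 'n' (letter)
  8. 'a' (letter)
  9. 'r' (letter)
  10. 'y' (letter)
Units from scan: 10
Sound units = 10 units


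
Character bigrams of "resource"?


Word: "resource" (length 8)
Number of bigrams = 8 - 2 + 1 = 7
  Position 0: "re"
  Position 1: "es"
  Position 2: "so"
  Position 3: "ou"
  Position 4: "ur"
  Position 5: "rc"
  Position 6: "ce"
Bigrams = "re", "es", "so", "ou", "ur", "rc", "ce"


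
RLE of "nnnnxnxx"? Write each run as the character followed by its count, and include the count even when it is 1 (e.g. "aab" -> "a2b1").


String: "nnnnxnxx"
Scanning for consecutive runs:
  'n' x 4
  'x' x 1
  'n' x 1
  'x' x 2
RLE = "n4x1n1x2"


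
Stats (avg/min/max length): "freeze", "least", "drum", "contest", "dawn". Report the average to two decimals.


Lengths: "freeze"=6, "least"=5, "drum"=4, "contest"=7, "dawn"=4
Sum = 26, Count = 5
Average = 26/5 = 5.20
= avg=5.20, min=4, max=7


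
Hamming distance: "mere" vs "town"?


Comparing character by character (same length = 4):
  Pos 0: 'm' vs 't' !=
  Pos 1: 'e' vs 'o' !=
  Pos 2: 'r' vs 'w' !=
  Pos 3: 'e' vs 'n' !=
Hamming distance = 4


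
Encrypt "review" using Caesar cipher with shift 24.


Word: "review"
Shift: 24
Each letter → (letter + shift) mod 26:
  'r' (17) + 24 = 15 → 'p'
  'e' (4) + 24 = 2 → 'c'
  'v' (21) + 24 = 19 → 't'
  'i' (8) + 24 = 6 → 'g'
  'e' (4) + 24 = 2 → 'c'
  'w' (22) + 24 = 20 → 'u'
Result = "pctgcu"


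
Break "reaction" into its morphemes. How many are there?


Word: "reaction"
Morphemes: re- / act / -ion
Each morpheme carries meaning
= 3 morphemes


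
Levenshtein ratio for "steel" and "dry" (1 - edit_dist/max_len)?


Word 1: "steel" (length 5)
Word 2: "dry" (length 3)
One optimal edit sequence:
  1. delete 's'  (+1)
  2. delete 't'  (+1)
  3. substitute 'e' -> 'd'  (+1)
  4. substitute 'e' -> 'r'  (+1)
  5. substitute 'l' -> 'y'  (+1)
Edit distance = 5
Max length = max(5, 3) = 5
Similarity = 1 - 5/5
= 0.0000


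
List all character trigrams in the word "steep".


Word: "steep" (length 5)
Number of trigrams = 5 - 3 + 1 = 3
  Position 0: "ste"
  Position 1: "tee"
  Position 2: "eep"
Trigrams = "ste", "tee", "eep"


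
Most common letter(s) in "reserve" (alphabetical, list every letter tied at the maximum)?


Word: "reserve"
Letter counts:
  'e': 3
  'r': 2
  's': 1
  'v': 1
Maximum count = 3
Most frequent = 'e' (3 times each)


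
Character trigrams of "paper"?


Word: "paper" (length 5)
Number of trigrams = 5 - 3 + 1 = 3
  Position 0: "pap"
  Position 1: "ape"
  Position 2: "per"
Trigrams = "pap", "ape", "per"


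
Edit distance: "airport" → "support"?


Word 1: "airport" (length 7)
Word 2: "support" (length 7)
One optimal edit sequence (insert/delete/substitute each cost 1):
  1. substitute 'a' -> 's'  (+1)
  2. substitute 'i' -> 'u'  (+1)
  3. substitute 'r' -> 'p'  (+1)
  4. keep 'p'
  5. keep 'o'
  6. keep 'r'
  7. keep 't'
Total edit operations: 3
Edit distance = 3


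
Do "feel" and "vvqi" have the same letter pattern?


Pattern of "feel": [0, 1, 1, 2]
Pattern of "vvqi": [0, 0, 1, 2]
Patterns do not match
Same pattern = No


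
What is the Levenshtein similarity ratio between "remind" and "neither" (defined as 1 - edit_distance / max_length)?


Word 1: "remind" (length 6)
Word 2: "neither" (length 7)
One optimal edit sequence:
  1. substitute 'r' -> 'n'  (+1)
  2. keep 'e'
  3. insert 'i'  (+1)
  4. substitute 'm' -> 't'  (+1)
  5. substitute 'i' -> 'h'  (+1)
  6. substitute 'n' -> 'e'  (+1)
  7. substitute 'd' -> 'r'  (+1)
Edit distance = 6
Max length = max(6, 7) = 7
Similarity = 1 - 6/7
= 0.1429


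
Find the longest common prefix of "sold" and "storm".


Word 1: "sold"
Word 2: "storm"
Comparing from start:
  Pos 0: 's' == 's'
  Pos 1: 'o' != 't' (stop)
LCP = "s" (length 1)


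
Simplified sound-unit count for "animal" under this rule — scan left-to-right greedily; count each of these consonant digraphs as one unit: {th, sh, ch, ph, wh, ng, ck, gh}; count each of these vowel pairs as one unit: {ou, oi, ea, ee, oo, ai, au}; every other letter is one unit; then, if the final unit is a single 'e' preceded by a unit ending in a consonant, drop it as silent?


Word: "animal" (6 letters)
Left-to-right scan:
  1. 'a' (letter)
  2. 'n' (letter)
  3. 'i' (letter)
  4. 'm' (letter)
  5. 'a' (letter)
  6. 'l' (letter)
Units from scan: 6
Sound units = 6 units


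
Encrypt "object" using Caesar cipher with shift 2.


Word: "object"
Shift: 2
Each letter → (letter + shift) mod 26:
  'o' (14) + 2 = 16 → 'q'
  'b' (1) + 2 = 3 → 'd'
  'j' (9) + 2 = 11 → 'l'
  'e' (4) + 2 = 6 → 'g'
  'c' (2) + 2 = 4 → 'e'
  't' (19) + 2 = 21 → 'v'
Result = "qdlgev"


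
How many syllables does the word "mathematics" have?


Word: "mathematics"
Syllable breakdown: math-e-mat-ics
Counting: 4 parts
= 4 syllables


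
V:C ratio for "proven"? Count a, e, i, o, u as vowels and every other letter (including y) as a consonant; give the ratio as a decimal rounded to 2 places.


Word: "proven"
Vowels (a,e,i,o,u): 2
Consonants: 4
Ratio = 2/4
= 0.50


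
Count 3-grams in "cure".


Word: "cure" (length 4)
Number of 3-grams = length - 3 + 1 = 4 - 3 + 1
= 2


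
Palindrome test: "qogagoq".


Word: "qogagoq"
Reversed: "qogagoq"
Forward == Backward? qogagoq == qogagoq
Palindrome = Yes


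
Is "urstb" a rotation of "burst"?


Word: "burst", Candidate: "urstb"
Method: check if candidate is substring of word+word
"burstburst" contains "urstb"? Yes
Is rotation = Yes


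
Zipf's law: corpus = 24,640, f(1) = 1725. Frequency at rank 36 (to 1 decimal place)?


Zipf's law: f(r) = f(1) / r
f(1) = 1725
f(36) = 1725 / 36
= 47.9 occurrences


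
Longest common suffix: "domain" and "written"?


Word 1: "domain"
Word 2: "written"
Comparing from end:
  Pos -1: 'n' == 'n'
  Pos -2: 'i' != 'e' (stop)
LCS = "n" (length 1)


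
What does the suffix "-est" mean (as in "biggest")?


Suffix: -est
Example: biggest = big + -est, with a spelling change
Meaning = most


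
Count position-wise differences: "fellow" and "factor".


Comparing character by character (same length = 6):
  Pos 0: 'f' vs 'f' =
  Pos 1: 'e' vs 'a' !=
  Pos 2: 'l' vs 'c' !=
  Pos 3: 'l' vs 't' !=
  Pos 4: 'o' vs 'o' =
  Pos 5: 'w' vs 'r' !=
Hamming distance = 4


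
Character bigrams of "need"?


Word: "need" (length 4)
Number of bigrams = 4 - 2 + 1 = 3
  Position 0: "ne"
  Position 1: "ee"
  Position 2: "ed"
Bigrams = "ne", "ee", "ed"


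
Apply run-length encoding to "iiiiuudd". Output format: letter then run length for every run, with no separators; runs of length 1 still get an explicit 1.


String: "iiiiuudd"
Scanning for consecutive runs:
  'i' x 4
  'u' x 2
  'd' x 2
RLE = "i4u2d2"


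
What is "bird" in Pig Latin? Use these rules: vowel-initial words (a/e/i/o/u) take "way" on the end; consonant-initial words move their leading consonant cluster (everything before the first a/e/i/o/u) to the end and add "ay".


Word: "bird"
Starts with consonant(s) → move to end, add 'ay'
Consonant cluster: "b"
Pig Latin = "irdbay"


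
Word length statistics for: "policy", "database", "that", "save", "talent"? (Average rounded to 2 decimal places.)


Lengths: "policy"=6, "database"=8, "that"=4, "save"=4, "talent"=6
Sum = 28, Count = 5
Average = 28/5 = 5.60
= avg=5.60, min=4, max=8


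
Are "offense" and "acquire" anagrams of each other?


Word 1: "offense" → sorted: eeffnos
Word 2: "acquire" → sorted: aceiqru
Same letters? eeffnos != aceiqru
Anagram = No


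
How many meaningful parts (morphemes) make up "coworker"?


Word: "coworker"
Morphemes: co- | work | -er
Each morpheme carries meaning
= 3 morphemes


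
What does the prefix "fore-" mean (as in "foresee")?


Prefix: fore-
Example: foresee (fore- + see)
Meaning = before


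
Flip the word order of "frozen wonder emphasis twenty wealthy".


Original: "frozen wonder emphasis twenty wealthy"
Words (1..n): frozen | wonder | emphasis | twenty | wealthy
Reversed (n..1): wealthy | twenty | emphasis | wonder | frozen
Result = "wealthy twenty emphasis wonder frozen"


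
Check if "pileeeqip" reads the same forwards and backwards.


Word: "pileeeqip"
Reversed: "piqeeelip"
Forward == Backward? pileeeqip != piqeeelip
Palindrome = No


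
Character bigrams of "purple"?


Word: "purple" (length 6)
Number of bigrams = 6 - 2 + 1 = 5
  Position 0: "pu"
  Position 1: "ur"
  Position 2: "rp"
  Position 3: "pl"
  Position 4: "le"
Bigrams = "pu", "ur", "rp", "pl", "le"


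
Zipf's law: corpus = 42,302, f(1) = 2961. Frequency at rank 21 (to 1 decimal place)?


Zipf's law: f(r) = f(1) / r
f(1) = 2961
f(21) = 2961 / 21
= 141.0 occurrences


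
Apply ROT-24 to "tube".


Word: "tube"
Shift: 24
Each letter → (letter + shift) mod 26:
  't' (19) + 24 = 17 → 'r'
  'u' (20) + 24 = 18 → 's'
  'b' (1) + 24 = 25 → 'z'
  'e' (4) + 24 = 2 → 'c'
Result = "rszc"


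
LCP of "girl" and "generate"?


Word 1: "girl"
Word 2: "generate"
Comparing from start:
  Pos 0: 'g' == 'g'
  Pos 1: 'i' != 'e' (stop)
LCP = "g" (length 1)


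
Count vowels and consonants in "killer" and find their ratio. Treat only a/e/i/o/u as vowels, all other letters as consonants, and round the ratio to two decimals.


Word: "killer"
Vowels (a,e,i,o,u): 2
Consonants: 4
Ratio = 2/4
= 0.50


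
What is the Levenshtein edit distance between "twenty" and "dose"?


Word 1: "twenty" (length 6)
Word 2: "dose" (length 4)
One optimal edit sequence (insert/delete/substitute each cost 1):
  1. delete 't'  (+1)
  2. delete 'w'  (+1)
  3. substitute 'e' -> 'd'  (+1)
  4. substitute 'n' -> 'o'  (+1)
  5. substitute 't' -> 's'  (+1)
  6. substitute 'y' -> 'e'  (+1)
Total edit operations: 6
Edit distance = 6
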